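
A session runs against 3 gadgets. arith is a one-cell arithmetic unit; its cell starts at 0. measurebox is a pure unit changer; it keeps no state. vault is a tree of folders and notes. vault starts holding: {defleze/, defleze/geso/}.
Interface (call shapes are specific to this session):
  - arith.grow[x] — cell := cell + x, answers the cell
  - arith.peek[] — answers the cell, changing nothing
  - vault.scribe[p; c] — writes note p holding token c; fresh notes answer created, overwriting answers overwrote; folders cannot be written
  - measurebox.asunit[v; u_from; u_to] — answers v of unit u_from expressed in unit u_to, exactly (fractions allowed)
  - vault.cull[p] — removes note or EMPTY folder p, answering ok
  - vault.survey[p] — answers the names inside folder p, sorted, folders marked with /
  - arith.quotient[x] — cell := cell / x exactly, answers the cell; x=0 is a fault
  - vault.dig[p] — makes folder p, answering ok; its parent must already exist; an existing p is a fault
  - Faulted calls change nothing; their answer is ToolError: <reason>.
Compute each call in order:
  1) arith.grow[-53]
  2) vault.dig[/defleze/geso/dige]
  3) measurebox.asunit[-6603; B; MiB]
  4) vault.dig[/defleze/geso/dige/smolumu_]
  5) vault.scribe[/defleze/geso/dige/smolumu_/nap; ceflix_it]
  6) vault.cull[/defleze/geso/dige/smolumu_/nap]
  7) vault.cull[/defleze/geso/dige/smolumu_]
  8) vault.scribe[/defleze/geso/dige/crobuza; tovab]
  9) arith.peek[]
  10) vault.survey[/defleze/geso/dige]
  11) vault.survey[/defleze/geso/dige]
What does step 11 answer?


Answer: [crobuza]

Derivation:
>>> arith.grow x=-53
  -53
>>> vault.dig p=/defleze/geso/dige
  ok
>>> measurebox.asunit v=-6603 u_from=B u_to=MiB
  -6603/1048576
>>> vault.dig p=/defleze/geso/dige/smolumu_
  ok
>>> vault.scribe p=/defleze/geso/dige/smolumu_/nap c=ceflix_it
  created
>>> vault.cull p=/defleze/geso/dige/smolumu_/nap
  ok
>>> vault.cull p=/defleze/geso/dige/smolumu_
  ok
>>> vault.scribe p=/defleze/geso/dige/crobuza c=tovab
  created
>>> arith.peek
  -53
>>> vault.survey p=/defleze/geso/dige
  [crobuza]
>>> vault.survey p=/defleze/geso/dige
  [crobuza]


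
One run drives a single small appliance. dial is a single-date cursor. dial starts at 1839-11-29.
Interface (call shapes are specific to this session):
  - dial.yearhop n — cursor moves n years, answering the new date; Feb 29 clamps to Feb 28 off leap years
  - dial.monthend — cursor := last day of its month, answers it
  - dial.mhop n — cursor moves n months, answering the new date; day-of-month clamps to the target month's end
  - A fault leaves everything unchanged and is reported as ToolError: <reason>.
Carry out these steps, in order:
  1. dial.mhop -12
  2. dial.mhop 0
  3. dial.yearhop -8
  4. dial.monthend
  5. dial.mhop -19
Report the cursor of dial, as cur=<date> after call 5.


Answer: cur=1829-04-30

Derivation:
// dial.mhop(n=-12) ~> 1838-11-29
// dial.mhop(n=0) ~> 1838-11-29
// dial.yearhop(n=-8) ~> 1830-11-29
// dial.monthend() ~> 1830-11-30
// dial.mhop(n=-19) ~> 1829-04-30


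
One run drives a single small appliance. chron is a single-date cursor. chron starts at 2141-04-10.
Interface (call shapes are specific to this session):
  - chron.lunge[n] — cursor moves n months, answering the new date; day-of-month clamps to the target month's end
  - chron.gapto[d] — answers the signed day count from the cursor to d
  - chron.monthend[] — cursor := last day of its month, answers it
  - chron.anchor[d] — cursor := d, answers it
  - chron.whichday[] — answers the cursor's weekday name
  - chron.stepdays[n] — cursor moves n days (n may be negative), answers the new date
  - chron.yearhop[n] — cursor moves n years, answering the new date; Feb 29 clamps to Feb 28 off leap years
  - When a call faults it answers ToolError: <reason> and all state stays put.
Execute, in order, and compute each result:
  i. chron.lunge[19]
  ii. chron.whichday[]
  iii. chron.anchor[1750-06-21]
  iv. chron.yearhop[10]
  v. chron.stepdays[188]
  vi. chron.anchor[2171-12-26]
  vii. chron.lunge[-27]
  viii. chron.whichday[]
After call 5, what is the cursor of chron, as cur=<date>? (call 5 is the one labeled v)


Answer: cur=1760-12-26

Derivation:
[in] chron.lunge n=19
[out] 2142-11-10
[in] chron.whichday
[out] Saturday
[in] chron.anchor d=1750-06-21
[out] 1750-06-21
[in] chron.yearhop n=10
[out] 1760-06-21
[in] chron.stepdays n=188
[out] 1760-12-26
[in] chron.anchor d=2171-12-26
[out] 2171-12-26
[in] chron.lunge n=-27
[out] 2169-09-26
[in] chron.whichday
[out] Tuesday


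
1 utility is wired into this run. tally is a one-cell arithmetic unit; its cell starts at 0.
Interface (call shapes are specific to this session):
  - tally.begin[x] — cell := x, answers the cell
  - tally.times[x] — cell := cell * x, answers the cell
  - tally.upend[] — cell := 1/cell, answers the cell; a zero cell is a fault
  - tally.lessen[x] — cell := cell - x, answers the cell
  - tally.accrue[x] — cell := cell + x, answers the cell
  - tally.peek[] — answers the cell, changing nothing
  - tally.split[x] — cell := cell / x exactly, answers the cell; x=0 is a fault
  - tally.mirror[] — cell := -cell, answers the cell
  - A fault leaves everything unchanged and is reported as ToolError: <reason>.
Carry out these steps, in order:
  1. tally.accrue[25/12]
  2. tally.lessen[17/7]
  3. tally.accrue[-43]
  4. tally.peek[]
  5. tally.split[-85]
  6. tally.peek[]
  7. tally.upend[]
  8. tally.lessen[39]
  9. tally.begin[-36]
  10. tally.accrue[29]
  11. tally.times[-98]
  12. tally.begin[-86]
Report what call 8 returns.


→ accrue(x: 25/12)
← 25/12
→ lessen(x: 17/7)
← -29/84
→ accrue(x: -43)
← -3641/84
→ peek()
← -3641/84
→ split(x: -85)
← 3641/7140
→ peek()
← 3641/7140
→ upend()
← 7140/3641
→ lessen(x: 39)
← -134859/3641
→ begin(x: -36)
← -36
→ accrue(x: 29)
← -7
→ times(x: -98)
← 686
→ begin(x: -86)
← -86

Answer: -134859/3641


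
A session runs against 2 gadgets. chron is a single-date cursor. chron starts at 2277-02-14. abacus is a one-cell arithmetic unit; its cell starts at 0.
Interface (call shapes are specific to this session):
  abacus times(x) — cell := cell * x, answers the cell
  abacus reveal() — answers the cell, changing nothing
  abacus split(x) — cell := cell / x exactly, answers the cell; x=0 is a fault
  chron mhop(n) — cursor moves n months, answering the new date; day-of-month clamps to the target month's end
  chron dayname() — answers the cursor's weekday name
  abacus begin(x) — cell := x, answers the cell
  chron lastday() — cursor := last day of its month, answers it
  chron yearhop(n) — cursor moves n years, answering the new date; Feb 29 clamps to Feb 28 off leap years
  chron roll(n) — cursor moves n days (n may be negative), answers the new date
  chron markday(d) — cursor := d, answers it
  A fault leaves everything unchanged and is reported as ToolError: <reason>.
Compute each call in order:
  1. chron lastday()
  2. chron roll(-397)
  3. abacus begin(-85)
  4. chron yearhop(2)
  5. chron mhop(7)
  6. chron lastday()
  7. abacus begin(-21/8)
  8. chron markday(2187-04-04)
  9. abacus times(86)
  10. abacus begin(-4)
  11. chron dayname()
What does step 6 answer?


-- 1. chron lastday() ~> 2277-02-28
-- 2. chron roll(n='-397') ~> 2276-01-28
-- 3. abacus begin(x='-85') ~> -85
-- 4. chron yearhop(n='2') ~> 2278-01-28
-- 5. chron mhop(n='7') ~> 2278-08-28
-- 6. chron lastday() ~> 2278-08-31
-- 7. abacus begin(x='-21/8') ~> -21/8
-- 8. chron markday(d='2187-04-04') ~> 2187-04-04
-- 9. abacus times(x='86') ~> -903/4
-- 10. abacus begin(x='-4') ~> -4
-- 11. chron dayname() ~> Wednesday

Answer: 2278-08-31


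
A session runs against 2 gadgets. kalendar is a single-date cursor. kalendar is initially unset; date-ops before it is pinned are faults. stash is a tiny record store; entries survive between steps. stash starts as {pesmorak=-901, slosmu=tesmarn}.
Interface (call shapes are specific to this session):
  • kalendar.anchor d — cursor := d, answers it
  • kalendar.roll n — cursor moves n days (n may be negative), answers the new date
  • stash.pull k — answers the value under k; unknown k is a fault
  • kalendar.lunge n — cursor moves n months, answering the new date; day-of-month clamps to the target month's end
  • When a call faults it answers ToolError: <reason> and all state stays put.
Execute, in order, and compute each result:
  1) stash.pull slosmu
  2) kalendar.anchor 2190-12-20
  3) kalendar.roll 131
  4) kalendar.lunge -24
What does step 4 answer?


Answer: 2189-04-30

Derivation:
Invoking stash.pull passing k=slosmu, and observe tesmarn.
I invoke kalendar.anchor passing d=2190-12-20, and get 2190-12-20.
I use kalendar.roll passing n=131, — result: 2191-04-30.
I invoke kalendar.lunge passing n=-24, and see 2189-04-30.


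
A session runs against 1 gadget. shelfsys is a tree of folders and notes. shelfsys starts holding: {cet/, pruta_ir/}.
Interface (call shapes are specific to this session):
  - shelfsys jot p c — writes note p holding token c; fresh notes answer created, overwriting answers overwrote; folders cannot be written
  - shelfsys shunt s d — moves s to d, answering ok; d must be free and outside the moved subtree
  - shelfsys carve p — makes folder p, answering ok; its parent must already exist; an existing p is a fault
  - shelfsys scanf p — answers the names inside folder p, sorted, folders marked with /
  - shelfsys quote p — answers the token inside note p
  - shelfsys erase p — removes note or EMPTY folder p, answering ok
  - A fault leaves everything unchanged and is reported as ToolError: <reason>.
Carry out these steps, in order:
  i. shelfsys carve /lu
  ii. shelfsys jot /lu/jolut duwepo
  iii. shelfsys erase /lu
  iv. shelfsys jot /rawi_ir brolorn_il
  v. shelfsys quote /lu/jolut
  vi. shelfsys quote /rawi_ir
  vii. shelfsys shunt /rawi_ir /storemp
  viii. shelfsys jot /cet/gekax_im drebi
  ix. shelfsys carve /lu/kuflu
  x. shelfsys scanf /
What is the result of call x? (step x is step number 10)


I call shelfsys carve passing /lu, which returns ok.
I run shelfsys jot passing /lu/jolut, duwepo, → created.
Invoking shelfsys erase passing /lu, and see ToolError: not empty.
Calling shelfsys jot passing /rawi_ir, brolorn_il, → created.
Invoking shelfsys quote passing /lu/jolut, and see duwepo.
I call shelfsys quote passing /rawi_ir, and see brolorn_il.
I run shelfsys shunt passing /rawi_ir, /storemp, → ok.
Invoking shelfsys jot passing /cet/gekax_im, drebi, and get created.
I run shelfsys carve passing /lu/kuflu, and see ok.
I call shelfsys scanf passing /, — result: [cet/, lu/, pruta_ir/, storemp].

Answer: [cet/, lu/, pruta_ir/, storemp]


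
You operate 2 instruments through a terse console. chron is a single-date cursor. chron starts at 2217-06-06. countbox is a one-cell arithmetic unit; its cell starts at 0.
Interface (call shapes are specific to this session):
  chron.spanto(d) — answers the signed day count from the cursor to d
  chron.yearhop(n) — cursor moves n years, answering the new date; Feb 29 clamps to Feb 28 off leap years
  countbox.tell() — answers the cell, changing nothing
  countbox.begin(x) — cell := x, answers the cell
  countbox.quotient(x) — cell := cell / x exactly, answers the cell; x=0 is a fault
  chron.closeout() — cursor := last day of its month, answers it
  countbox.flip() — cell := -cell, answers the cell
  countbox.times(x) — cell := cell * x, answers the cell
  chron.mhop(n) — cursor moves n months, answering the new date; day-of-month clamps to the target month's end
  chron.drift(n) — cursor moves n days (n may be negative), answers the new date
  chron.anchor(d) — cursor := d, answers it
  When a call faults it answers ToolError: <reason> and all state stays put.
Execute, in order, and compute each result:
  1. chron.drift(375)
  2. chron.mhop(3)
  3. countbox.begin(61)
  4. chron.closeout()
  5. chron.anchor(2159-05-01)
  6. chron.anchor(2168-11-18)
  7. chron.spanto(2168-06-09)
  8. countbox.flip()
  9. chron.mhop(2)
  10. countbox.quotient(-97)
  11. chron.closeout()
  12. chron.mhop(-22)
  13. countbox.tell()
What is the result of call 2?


~$ drift n=375
[out] 2218-06-16
~$ mhop n=3
[out] 2218-09-16
~$ begin x=61
[out] 61
~$ closeout
[out] 2218-09-30
~$ anchor d=2159-05-01
[out] 2159-05-01
~$ anchor d=2168-11-18
[out] 2168-11-18
~$ spanto d=2168-06-09
[out] -162
~$ flip
[out] -61
~$ mhop n=2
[out] 2169-01-18
~$ quotient x=-97
[out] 61/97
~$ closeout
[out] 2169-01-31
~$ mhop n=-22
[out] 2167-03-31
~$ tell
[out] 61/97

Answer: 2218-09-16


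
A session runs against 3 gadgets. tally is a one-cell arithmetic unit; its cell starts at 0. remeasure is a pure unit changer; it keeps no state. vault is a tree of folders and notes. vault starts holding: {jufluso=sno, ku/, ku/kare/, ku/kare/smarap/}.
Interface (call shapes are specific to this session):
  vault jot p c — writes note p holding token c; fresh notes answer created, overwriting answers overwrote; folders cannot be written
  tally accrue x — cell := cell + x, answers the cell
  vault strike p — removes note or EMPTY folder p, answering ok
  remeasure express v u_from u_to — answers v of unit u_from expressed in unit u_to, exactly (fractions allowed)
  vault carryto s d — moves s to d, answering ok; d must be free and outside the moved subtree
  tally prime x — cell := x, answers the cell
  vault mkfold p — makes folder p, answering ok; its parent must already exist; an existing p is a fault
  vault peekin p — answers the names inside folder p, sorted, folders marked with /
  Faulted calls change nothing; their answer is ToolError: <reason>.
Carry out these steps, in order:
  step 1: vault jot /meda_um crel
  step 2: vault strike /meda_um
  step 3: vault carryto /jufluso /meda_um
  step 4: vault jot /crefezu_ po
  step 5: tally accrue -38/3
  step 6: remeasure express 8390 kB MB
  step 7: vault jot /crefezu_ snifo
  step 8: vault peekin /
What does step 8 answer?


Step: vault jot[/meda_um; crel]
Result: created
Step: vault strike[/meda_um]
Result: ok
Step: vault carryto[/jufluso; /meda_um]
Result: ok
Step: vault jot[/crefezu_; po]
Result: created
Step: tally accrue[-38/3]
Result: -38/3
Step: remeasure express[8390; kB; MB]
Result: 839/100
Step: vault jot[/crefezu_; snifo]
Result: overwrote
Step: vault peekin[/]
Result: [crefezu_, ku/, meda_um]

Answer: [crefezu_, ku/, meda_um]


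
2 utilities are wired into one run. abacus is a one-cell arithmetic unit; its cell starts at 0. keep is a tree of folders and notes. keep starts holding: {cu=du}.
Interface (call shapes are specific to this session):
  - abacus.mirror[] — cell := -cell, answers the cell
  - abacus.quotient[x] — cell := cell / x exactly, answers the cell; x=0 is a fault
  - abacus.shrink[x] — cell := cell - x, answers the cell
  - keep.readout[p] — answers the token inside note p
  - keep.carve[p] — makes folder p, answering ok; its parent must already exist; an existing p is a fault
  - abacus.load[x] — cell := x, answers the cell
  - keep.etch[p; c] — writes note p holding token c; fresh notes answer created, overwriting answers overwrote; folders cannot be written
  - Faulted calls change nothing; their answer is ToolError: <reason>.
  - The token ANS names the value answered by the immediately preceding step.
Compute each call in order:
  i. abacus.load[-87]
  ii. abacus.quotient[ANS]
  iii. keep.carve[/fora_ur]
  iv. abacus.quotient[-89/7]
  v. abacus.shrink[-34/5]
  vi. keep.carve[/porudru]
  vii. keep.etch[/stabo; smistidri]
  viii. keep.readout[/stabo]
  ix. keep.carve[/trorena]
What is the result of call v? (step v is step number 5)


Answer: 2991/445

Derivation:
Invoking load using x='-87', yielding -87.
I invoke quotient using x='ANS': 1.
I try carve using p='/fora_ur', → ok.
Invoking quotient using x='-89/7', which returns -7/89.
Calling shrink using x='-34/5', yielding 2991/445.
I invoke carve using p='/porudru', giving ok.
Next I call etch using p='/stabo', c='smistidri', — result: created.
I invoke readout using p='/stabo', giving smistidri.
Now I run carve using p='/trorena', → ok.


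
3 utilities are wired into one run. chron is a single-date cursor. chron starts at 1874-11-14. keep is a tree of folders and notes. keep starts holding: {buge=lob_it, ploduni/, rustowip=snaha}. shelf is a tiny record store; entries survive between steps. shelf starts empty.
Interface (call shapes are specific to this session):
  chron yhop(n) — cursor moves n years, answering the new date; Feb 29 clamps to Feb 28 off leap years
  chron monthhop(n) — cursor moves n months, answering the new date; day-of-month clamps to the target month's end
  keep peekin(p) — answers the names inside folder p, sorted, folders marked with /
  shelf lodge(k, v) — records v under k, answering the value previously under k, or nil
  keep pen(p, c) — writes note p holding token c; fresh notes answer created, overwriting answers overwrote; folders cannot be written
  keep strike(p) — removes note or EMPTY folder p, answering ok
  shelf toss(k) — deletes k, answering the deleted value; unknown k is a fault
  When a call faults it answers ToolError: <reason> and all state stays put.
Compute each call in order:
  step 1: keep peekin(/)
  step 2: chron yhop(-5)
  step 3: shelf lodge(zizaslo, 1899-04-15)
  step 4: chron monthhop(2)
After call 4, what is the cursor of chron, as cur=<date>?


Act: keep peekin[p='/']
Obs: [buge, ploduni/, rustowip]
Act: chron yhop[n='-5']
Obs: 1869-11-14
Act: shelf lodge[k='zizaslo'; v='1899-04-15']
Obs: nil
Act: chron monthhop[n='2']
Obs: 1870-01-14

Answer: cur=1870-01-14


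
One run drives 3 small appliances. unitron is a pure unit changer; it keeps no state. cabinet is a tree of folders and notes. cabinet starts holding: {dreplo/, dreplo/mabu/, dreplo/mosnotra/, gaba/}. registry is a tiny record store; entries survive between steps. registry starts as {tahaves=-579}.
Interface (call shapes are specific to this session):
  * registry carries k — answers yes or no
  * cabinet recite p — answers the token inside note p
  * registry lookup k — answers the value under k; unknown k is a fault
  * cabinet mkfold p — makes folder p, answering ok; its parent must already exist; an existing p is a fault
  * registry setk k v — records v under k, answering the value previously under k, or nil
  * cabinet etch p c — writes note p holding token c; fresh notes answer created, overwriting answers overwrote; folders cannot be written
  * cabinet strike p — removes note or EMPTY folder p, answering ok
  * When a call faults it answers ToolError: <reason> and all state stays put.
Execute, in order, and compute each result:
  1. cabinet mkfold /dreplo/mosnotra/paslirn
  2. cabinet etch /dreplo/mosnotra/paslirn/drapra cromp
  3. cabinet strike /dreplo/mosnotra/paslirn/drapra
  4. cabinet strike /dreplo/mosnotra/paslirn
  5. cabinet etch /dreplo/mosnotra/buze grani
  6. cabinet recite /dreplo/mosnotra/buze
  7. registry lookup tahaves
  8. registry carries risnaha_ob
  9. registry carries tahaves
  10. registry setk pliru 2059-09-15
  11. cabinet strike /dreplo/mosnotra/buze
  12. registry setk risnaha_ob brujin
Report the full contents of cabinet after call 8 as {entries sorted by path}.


Answer: {dreplo/, dreplo/mabu/, dreplo/mosnotra/, dreplo/mosnotra/buze=grani, gaba/}

Derivation:
Next I call cabinet mkfold on /dreplo/mosnotra/paslirn, → ok.
I call cabinet etch on /dreplo/mosnotra/paslirn/drapra, cromp, which returns created.
Now I run cabinet strike on /dreplo/mosnotra/paslirn/drapra, and see ok.
Invoking cabinet strike on /dreplo/mosnotra/paslirn, and get ok.
I try cabinet etch on /dreplo/mosnotra/buze, grani, which returns created.
I invoke cabinet recite on /dreplo/mosnotra/buze, — result: grani.
Invoking registry lookup on tahaves: -579.
Using registry carries on risnaha_ob, → no.
Using registry carries on tahaves, and see yes.
I use registry setk on pliru, 2059-09-15, which returns nil.
I use cabinet strike on /dreplo/mosnotra/buze, → ok.
Next I call registry setk on risnaha_ob, brujin, yielding nil.


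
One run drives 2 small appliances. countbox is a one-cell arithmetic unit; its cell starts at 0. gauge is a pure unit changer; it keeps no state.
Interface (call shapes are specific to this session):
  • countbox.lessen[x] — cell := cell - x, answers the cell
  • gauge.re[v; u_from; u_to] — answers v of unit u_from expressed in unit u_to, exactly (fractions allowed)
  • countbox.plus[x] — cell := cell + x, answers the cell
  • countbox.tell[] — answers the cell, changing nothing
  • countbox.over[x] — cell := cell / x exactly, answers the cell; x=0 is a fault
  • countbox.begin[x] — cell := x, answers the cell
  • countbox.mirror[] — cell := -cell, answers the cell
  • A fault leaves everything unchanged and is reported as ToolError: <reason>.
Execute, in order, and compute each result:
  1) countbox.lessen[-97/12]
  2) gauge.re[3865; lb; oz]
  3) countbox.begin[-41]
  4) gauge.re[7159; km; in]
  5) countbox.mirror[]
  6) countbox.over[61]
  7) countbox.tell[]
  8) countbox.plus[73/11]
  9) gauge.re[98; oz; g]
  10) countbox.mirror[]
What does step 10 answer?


Answer: -4904/671

Derivation:
Then countbox.lessen on x: -97/12, giving 97/12.
I invoke gauge.re on v: 3865, u_from: lb, u_to: oz, which returns 61840.
Calling countbox.begin on x: -41, and observe -41.
Using gauge.re on v: 7159, u_from: km, u_to: in, yielding 35795000000/127.
Then countbox.mirror, and observe 41.
Calling countbox.over on x: 61, and get 41/61.
Invoking countbox.tell(): 41/61.
Next I call countbox.plus on x: 73/11, giving 4904/671.
Calling gauge.re on v: 98, u_from: oz, u_to: g, → 2222602613/800000.
Now I run countbox.mirror, — result: -4904/671.


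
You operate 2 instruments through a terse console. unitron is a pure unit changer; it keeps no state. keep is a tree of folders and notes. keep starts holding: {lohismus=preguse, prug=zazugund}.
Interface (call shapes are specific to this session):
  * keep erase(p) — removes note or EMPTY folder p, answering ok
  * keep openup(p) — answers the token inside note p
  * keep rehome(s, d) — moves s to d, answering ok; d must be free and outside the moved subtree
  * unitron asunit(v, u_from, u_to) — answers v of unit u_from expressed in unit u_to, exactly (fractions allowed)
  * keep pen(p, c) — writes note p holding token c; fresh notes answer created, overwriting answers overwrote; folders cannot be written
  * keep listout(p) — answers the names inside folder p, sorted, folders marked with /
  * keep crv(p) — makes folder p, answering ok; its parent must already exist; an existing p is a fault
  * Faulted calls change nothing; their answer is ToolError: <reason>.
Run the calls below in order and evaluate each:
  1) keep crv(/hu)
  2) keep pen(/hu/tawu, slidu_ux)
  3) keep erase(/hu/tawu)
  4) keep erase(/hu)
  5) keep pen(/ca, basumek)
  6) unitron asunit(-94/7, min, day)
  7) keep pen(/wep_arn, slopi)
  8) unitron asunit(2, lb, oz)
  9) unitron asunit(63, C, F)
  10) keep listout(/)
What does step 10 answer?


Do: keep crv[/hu]
See: ok
Do: keep pen[/hu/tawu; slidu_ux]
See: created
Do: keep erase[/hu/tawu]
See: ok
Do: keep erase[/hu]
See: ok
Do: keep pen[/ca; basumek]
See: created
Do: unitron asunit[-94/7; min; day]
See: -47/5040
Do: keep pen[/wep_arn; slopi]
See: created
Do: unitron asunit[2; lb; oz]
See: 32
Do: unitron asunit[63; C; F]
See: 727/5
Do: keep listout[/]
See: [ca, lohismus, prug, wep_arn]

Answer: [ca, lohismus, prug, wep_arn]


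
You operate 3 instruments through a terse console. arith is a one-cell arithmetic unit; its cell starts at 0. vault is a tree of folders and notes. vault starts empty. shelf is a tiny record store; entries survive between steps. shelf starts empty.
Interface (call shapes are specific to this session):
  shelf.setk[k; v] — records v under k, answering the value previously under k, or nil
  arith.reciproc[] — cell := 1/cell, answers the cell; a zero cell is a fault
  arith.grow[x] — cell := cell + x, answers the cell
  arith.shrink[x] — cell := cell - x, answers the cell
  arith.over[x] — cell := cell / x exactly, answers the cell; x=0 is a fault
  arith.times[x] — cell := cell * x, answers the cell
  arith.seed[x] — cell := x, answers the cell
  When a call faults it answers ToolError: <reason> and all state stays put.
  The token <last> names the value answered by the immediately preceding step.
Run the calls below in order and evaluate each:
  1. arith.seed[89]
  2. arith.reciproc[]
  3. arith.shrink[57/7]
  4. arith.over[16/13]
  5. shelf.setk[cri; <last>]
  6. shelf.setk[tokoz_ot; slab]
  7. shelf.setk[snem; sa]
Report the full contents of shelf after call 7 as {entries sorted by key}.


Answer: {cri=-32929/4984, snem=sa, tokoz_ot=slab}

Derivation:
$ arith.seed 89
  89
$ arith.reciproc
  1/89
$ arith.shrink 57/7
  -5066/623
$ arith.over 16/13
  -32929/4984
$ shelf.setk cri <last>
  nil
$ shelf.setk tokoz_ot slab
  nil
$ shelf.setk snem sa
  nil


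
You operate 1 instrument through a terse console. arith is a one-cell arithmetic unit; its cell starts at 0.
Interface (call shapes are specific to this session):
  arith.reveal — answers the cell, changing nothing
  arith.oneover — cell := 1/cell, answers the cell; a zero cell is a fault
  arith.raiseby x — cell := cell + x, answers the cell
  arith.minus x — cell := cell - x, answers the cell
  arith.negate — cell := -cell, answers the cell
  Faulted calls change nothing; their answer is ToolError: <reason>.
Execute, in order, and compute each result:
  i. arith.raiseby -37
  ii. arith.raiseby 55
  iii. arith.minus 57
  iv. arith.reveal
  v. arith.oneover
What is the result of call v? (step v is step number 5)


Answer: -1/39

Derivation:
[in] raiseby x: -37
:: -37
[in] raiseby x: 55
:: 18
[in] minus x: 57
:: -39
[in] reveal
:: -39
[in] oneover
:: -1/39


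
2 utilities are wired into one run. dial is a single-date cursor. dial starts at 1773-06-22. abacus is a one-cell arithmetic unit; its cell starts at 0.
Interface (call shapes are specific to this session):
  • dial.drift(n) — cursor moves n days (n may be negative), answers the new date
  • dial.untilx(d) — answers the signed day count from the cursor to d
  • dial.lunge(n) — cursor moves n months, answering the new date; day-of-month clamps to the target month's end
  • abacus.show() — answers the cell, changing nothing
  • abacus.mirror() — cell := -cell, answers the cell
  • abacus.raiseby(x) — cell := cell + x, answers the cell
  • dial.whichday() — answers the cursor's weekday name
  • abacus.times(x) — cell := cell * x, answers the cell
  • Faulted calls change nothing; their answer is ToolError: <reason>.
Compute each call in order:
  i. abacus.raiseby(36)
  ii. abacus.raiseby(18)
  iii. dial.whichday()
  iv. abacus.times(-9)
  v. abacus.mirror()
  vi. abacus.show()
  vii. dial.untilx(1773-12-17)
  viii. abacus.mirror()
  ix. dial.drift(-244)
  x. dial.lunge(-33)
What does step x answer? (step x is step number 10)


Answer: 1770-01-21

Derivation:
Act: abacus.raiseby[36]
Obs: 36
Act: abacus.raiseby[18]
Obs: 54
Act: dial.whichday[]
Obs: Tuesday
Act: abacus.times[-9]
Obs: -486
Act: abacus.mirror[]
Obs: 486
Act: abacus.show[]
Obs: 486
Act: dial.untilx[1773-12-17]
Obs: 178
Act: abacus.mirror[]
Obs: -486
Act: dial.drift[-244]
Obs: 1772-10-21
Act: dial.lunge[-33]
Obs: 1770-01-21


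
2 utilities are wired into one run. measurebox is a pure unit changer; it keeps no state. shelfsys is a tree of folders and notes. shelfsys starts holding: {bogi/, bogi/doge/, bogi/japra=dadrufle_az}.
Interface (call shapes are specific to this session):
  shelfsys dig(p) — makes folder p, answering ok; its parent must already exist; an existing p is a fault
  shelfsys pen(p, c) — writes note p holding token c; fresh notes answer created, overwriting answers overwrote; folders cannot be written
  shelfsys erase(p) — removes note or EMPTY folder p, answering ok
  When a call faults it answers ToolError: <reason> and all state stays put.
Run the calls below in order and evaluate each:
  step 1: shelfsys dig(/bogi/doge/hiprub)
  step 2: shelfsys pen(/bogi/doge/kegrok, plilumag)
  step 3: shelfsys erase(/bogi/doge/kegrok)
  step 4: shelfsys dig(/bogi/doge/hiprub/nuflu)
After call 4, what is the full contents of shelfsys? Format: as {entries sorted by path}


# 1. shelfsys dig(p=/bogi/doge/hiprub) ~> ok
# 2. shelfsys pen(p=/bogi/doge/kegrok, c=plilumag) ~> created
# 3. shelfsys erase(p=/bogi/doge/kegrok) ~> ok
# 4. shelfsys dig(p=/bogi/doge/hiprub/nuflu) ~> ok

Answer: {bogi/, bogi/doge/, bogi/doge/hiprub/, bogi/doge/hiprub/nuflu/, bogi/japra=dadrufle_az}


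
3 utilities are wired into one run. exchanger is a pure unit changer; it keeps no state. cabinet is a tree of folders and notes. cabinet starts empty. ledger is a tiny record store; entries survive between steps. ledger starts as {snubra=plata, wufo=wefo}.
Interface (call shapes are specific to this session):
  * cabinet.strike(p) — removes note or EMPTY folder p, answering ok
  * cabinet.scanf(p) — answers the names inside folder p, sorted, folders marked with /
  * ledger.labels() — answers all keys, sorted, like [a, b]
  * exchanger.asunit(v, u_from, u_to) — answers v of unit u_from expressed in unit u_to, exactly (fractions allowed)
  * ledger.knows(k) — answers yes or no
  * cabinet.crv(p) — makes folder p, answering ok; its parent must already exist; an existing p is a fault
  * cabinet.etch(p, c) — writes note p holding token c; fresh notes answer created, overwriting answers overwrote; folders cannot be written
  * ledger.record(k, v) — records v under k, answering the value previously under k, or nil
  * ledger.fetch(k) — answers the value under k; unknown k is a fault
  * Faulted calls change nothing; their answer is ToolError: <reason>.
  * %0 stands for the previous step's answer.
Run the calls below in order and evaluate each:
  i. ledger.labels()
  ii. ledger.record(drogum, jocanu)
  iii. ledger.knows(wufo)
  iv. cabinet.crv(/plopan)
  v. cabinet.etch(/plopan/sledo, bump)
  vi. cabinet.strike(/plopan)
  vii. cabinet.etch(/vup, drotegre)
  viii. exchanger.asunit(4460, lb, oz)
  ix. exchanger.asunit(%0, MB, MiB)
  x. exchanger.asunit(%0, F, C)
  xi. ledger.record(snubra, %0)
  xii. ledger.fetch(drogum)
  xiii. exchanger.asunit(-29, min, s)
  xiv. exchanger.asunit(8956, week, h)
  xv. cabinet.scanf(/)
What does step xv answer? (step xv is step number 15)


I run labels: [snubra, wufo].
Invoking record passing k='drogum', v='jocanu', giving nil.
Calling knows passing k='wufo', and observe yes.
I use crv passing p='/plopan', giving ok.
Now I run etch passing p='/plopan/sledo', c='bump': created.
Next I call strike passing p='/plopan', and see ToolError: not empty.
I run etch passing p='/vup', c='drotegre', giving created.
Using asunit passing v='4460', u_from='lb', u_to='oz', yielding 71360.
I run asunit passing v='%0', u_from='MB', u_to='MiB': 17421875/256.
Invoking asunit passing v='%0', u_from='F', u_to='C', — result: 29022805/768.
Next I call record passing k='snubra', v='%0', — result: plata.
I use fetch passing k='drogum', and see jocanu.
I run asunit passing v='-29', u_from='min', u_to='s', yielding -1740.
I call asunit passing v='8956', u_from='week', u_to='h', — result: 1504608.
I use scanf passing p='/', and see [plopan/, vup].

Answer: [plopan/, vup]


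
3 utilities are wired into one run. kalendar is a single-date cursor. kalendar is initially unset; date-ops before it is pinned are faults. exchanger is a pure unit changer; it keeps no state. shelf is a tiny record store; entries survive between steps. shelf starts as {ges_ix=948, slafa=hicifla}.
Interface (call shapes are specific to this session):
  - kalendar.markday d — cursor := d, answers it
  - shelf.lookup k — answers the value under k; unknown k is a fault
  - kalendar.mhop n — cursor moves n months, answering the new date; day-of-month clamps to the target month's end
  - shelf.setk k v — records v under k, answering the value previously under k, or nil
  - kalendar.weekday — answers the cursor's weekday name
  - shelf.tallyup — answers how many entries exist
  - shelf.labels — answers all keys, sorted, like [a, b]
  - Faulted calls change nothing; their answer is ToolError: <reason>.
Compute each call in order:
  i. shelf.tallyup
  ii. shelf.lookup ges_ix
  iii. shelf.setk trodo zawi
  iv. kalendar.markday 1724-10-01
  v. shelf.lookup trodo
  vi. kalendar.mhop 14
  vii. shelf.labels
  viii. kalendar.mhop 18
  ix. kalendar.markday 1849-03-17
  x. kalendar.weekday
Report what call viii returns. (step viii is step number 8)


# 1. shelf.tallyup() -> 2
# 2. shelf.lookup(ges_ix) -> 948
# 3. shelf.setk(trodo, zawi) -> nil
# 4. kalendar.markday(1724-10-01) -> 1724-10-01
# 5. shelf.lookup(trodo) -> zawi
# 6. kalendar.mhop(14) -> 1725-12-01
# 7. shelf.labels() -> [ges_ix, slafa, trodo]
# 8. kalendar.mhop(18) -> 1727-06-01
# 9. kalendar.markday(1849-03-17) -> 1849-03-17
# 10. kalendar.weekday() -> Saturday

Answer: 1727-06-01


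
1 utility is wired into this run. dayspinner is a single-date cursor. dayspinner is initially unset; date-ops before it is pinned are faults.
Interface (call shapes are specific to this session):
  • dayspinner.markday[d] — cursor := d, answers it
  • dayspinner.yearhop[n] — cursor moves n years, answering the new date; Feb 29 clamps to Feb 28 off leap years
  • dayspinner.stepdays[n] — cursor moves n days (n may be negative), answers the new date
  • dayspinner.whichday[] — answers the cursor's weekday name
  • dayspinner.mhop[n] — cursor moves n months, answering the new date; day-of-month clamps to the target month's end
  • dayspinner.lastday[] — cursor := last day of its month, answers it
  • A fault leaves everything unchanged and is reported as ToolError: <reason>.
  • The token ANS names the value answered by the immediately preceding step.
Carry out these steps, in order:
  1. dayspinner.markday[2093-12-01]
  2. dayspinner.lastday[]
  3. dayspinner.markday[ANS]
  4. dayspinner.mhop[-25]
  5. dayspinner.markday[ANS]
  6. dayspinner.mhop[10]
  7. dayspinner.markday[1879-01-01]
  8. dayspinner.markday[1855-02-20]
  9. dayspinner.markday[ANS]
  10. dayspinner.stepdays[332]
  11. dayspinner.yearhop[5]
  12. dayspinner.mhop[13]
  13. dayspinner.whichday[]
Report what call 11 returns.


Then dayspinner.markday with d='2093-12-01', → 2093-12-01.
I use dayspinner.lastday, and observe 2093-12-31.
Invoking dayspinner.markday with d='ANS', and get 2093-12-31.
I use dayspinner.mhop with n='-25', which returns 2091-11-30.
Invoking dayspinner.markday with d='ANS', giving 2091-11-30.
I use dayspinner.mhop with n='10', and observe 2092-09-30.
I use dayspinner.markday with d='1879-01-01', yielding 1879-01-01.
I run dayspinner.markday with d='1855-02-20', → 1855-02-20.
I use dayspinner.markday with d='ANS', and observe 1855-02-20.
I use dayspinner.stepdays with n='332', and see 1856-01-18.
I use dayspinner.yearhop with n='5', and see 1861-01-18.
I invoke dayspinner.mhop with n='13', and observe 1862-02-18.
I use dayspinner.whichday(), yielding Tuesday.

Answer: 1861-01-18


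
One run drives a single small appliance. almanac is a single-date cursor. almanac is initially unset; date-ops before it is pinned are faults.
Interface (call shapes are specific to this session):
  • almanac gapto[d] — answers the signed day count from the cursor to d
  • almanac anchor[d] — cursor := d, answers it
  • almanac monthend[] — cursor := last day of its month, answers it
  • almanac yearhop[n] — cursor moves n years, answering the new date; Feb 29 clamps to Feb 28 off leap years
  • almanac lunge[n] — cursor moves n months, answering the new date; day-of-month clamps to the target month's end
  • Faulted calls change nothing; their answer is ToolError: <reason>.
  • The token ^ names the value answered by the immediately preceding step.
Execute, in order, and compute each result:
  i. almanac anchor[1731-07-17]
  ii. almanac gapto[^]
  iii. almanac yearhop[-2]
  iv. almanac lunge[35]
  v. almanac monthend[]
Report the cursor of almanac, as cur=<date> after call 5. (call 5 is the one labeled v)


I try almanac anchor on d='1731-07-17', and get 1731-07-17.
I run almanac gapto on d='^': 0.
Then almanac yearhop on n='-2', and get 1729-07-17.
Using almanac lunge on n='35', and observe 1732-06-17.
I invoke almanac monthend, yielding 1732-06-30.

Answer: cur=1732-06-30


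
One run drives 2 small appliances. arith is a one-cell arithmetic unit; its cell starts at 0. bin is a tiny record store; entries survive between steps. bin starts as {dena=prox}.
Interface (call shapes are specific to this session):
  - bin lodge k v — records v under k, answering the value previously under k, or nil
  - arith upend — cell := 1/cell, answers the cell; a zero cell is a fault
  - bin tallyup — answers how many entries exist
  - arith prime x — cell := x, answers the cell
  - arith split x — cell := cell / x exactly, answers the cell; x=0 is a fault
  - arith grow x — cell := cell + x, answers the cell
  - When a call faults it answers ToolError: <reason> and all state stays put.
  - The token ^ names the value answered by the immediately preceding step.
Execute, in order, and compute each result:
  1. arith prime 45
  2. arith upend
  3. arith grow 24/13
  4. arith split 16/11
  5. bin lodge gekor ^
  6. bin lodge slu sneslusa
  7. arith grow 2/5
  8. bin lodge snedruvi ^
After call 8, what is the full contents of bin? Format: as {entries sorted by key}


# arith prime(x=45) -> 45
# arith upend() -> 1/45
# arith grow(x=24/13) -> 1093/585
# arith split(x=16/11) -> 12023/9360
# bin lodge(k=gekor, v=^) -> nil
# bin lodge(k=slu, v=sneslusa) -> nil
# arith grow(x=2/5) -> 15767/9360
# bin lodge(k=snedruvi, v=^) -> nil

Answer: {dena=prox, gekor=12023/9360, slu=sneslusa, snedruvi=15767/9360}


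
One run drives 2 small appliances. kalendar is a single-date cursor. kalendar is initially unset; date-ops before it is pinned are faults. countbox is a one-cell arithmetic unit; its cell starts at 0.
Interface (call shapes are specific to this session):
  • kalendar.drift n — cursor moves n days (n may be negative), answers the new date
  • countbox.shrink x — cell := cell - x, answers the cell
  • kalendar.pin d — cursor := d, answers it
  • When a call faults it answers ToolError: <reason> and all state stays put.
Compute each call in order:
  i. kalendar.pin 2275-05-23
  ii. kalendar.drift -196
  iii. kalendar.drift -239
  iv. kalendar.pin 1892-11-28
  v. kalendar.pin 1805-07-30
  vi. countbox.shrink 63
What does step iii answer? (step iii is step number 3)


Answer: 2274-03-14

Derivation:
I invoke kalendar.pin on d→2275-05-23, and observe 2275-05-23.
I use kalendar.drift on n→-196, which returns 2274-11-08.
I invoke kalendar.drift on n→-239, and see 2274-03-14.
I use kalendar.pin on d→1892-11-28, which returns 1892-11-28.
I call kalendar.pin on d→1805-07-30: 1805-07-30.
Calling countbox.shrink on x→63, and see -63.


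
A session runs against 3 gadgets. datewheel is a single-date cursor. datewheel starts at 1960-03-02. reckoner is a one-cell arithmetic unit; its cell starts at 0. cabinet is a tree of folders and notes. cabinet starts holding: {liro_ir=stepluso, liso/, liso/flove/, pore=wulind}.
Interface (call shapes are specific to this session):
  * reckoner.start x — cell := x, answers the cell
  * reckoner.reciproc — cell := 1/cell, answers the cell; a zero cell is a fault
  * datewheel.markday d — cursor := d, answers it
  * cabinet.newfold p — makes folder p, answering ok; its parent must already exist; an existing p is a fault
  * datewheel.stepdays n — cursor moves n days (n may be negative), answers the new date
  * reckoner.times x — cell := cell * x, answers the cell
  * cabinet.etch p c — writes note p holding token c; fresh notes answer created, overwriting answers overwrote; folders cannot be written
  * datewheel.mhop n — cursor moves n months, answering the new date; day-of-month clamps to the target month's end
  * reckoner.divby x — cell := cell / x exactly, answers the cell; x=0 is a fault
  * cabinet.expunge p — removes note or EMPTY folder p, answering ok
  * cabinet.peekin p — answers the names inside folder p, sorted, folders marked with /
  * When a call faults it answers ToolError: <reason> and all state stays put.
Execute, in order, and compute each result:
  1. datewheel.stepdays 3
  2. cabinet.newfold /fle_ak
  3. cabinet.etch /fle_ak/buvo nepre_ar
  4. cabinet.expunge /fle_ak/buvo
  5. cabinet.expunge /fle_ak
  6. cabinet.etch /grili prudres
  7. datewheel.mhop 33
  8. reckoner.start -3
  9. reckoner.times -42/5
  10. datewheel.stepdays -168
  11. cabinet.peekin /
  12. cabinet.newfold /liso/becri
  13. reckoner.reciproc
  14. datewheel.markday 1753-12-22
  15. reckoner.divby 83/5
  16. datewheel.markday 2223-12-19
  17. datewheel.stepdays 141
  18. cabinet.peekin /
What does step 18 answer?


Answer: [grili, liro_ir, liso/, pore]

Derivation:
Do: datewheel.stepdays[n→3]
See: 1960-03-05
Do: cabinet.newfold[p→/fle_ak]
See: ok
Do: cabinet.etch[p→/fle_ak/buvo; c→nepre_ar]
See: created
Do: cabinet.expunge[p→/fle_ak/buvo]
See: ok
Do: cabinet.expunge[p→/fle_ak]
See: ok
Do: cabinet.etch[p→/grili; c→prudres]
See: created
Do: datewheel.mhop[n→33]
See: 1962-12-05
Do: reckoner.start[x→-3]
See: -3
Do: reckoner.times[x→-42/5]
See: 126/5
Do: datewheel.stepdays[n→-168]
See: 1962-06-20
Do: cabinet.peekin[p→/]
See: [grili, liro_ir, liso/, pore]
Do: cabinet.newfold[p→/liso/becri]
See: ok
Do: reckoner.reciproc[]
See: 5/126
Do: datewheel.markday[d→1753-12-22]
See: 1753-12-22
Do: reckoner.divby[x→83/5]
See: 25/10458
Do: datewheel.markday[d→2223-12-19]
See: 2223-12-19
Do: datewheel.stepdays[n→141]
See: 2224-05-08
Do: cabinet.peekin[p→/]
See: [grili, liro_ir, liso/, pore]
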